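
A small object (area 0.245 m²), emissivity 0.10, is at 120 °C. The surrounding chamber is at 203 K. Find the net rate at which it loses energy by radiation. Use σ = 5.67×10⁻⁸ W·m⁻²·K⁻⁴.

Q ≈ 30.8 W

Convert: 120 °C = 393 K.
Q = εσA(T⁴ − T_s⁴). T⁴ − T_s⁴ = (393)⁴ − (203)⁴ = 2.39×10^10 − 1.70×10^9 = 2.22×10^10 K⁴.
Q = 0.10 × 5.67×10⁻⁸ × 0.245 × 2.22×10^10 = 30.8 W.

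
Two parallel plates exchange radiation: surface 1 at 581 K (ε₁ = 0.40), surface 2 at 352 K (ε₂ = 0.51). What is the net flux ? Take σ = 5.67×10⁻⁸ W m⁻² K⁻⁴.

For two large parallel gray plates, q = σ(T₁⁴ − T₂⁴) / (1/ε₁ + 1/ε₂ − 1).
1/ε₁ + 1/ε₂ − 1 = 1/0.40 + 1/0.51 − 1 = 3.461.
T₁⁴ − T₂⁴ = 1.14×10^11 − 1.54×10^10 = 9.86×10^10 K⁴.
q = 5.67×10⁻⁸ × 9.86×10^10 / 3.461 = 1620 W/m².

q ≈ 1620 W/m²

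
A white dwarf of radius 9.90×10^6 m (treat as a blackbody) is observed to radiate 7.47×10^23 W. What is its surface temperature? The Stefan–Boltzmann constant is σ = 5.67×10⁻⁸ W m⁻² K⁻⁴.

A = 4πr² = 4π × (9.90×10^6)² = 1.23×10^15 m².
From P = σAT⁴, T = (P / σA)^(1/4) = (7.47×10^23 / (5.67×10⁻⁸ × 1.23×10^15))^(1/4).
T = (1.07×10^16)^(1/4) = 10200 K.

T ≈ 10200 K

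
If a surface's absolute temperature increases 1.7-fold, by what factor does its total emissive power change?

factor ≈ 8.35

P ∝ T⁴, so the power scales as (1.7)⁴ = 8.35.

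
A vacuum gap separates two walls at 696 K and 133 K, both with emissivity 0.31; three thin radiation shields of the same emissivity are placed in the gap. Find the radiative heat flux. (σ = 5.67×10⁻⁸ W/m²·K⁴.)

q ≈ 609 W/m²

Each of the 4 gaps contributes resistance (2/ε − 1) = 2/0.31 − 1 = 5.452; total = 21.81.
q = σ(T₁⁴ − T₂⁴) / 21.81 = 5.67×10⁻⁸ × 2.34×10^11 / 21.81 = 609 W/m².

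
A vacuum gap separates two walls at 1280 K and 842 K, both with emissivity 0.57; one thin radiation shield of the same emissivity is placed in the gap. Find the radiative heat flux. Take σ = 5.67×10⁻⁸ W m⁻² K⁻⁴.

q ≈ 24700 W/m²

Each of the 2 gaps contributes resistance (2/ε − 1) = 2/0.57 − 1 = 2.509; total = 5.018.
q = σ(T₁⁴ − T₂⁴) / 5.018 = 5.67×10⁻⁸ × 2.18×10^12 / 5.018 = 24700 W/m².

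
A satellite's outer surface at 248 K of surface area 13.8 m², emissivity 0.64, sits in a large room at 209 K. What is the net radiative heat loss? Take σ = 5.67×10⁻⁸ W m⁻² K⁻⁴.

Q ≈ 939 W

Q = εσA(T⁴ − T_s⁴). T⁴ − T_s⁴ = (248)⁴ − (209)⁴ = 3.78×10^9 − 1.91×10^9 = 1.87×10^9 K⁴.
Q = 0.64 × 5.67×10⁻⁸ × 13.8 × 1.87×10^9 = 939 W.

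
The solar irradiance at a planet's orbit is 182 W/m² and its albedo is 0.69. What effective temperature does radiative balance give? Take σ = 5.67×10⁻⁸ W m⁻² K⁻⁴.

Power absorbed = (1−a)S·πR²; power emitted = 4πR²σT⁴. Equating and cancelling πR²:
T = ((1−a)S / 4σ)^(1/4) = (56.4 / (4 × 5.67×10⁻⁸))^(1/4) = (2.49×10^8)^(1/4).
T = 126 K.

T ≈ 126 K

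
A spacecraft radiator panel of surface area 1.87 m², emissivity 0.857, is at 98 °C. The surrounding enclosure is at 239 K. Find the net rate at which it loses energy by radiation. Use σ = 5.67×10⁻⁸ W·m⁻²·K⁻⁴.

Q ≈ 1420 W

Convert: 98 °C = 371 K.
Q = εσA(T⁴ − T_s⁴). T⁴ − T_s⁴ = (371)⁴ − (239)⁴ = 1.89×10^10 − 3.26×10^9 = 1.57×10^10 K⁴.
Q = 0.857 × 5.67×10⁻⁸ × 1.87 × 1.57×10^10 = 1420 W.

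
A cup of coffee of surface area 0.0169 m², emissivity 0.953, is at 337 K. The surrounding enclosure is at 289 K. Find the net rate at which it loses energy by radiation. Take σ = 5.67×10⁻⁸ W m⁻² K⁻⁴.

Q = εσA(T⁴ − T_s⁴). T⁴ − T_s⁴ = (337)⁴ − (289)⁴ = 1.29×10^10 − 6.98×10^9 = 5.92×10^9 K⁴.
Q = 0.953 × 5.67×10⁻⁸ × 0.0169 × 5.92×10^9 = 5.41 W.

Q ≈ 5.41 W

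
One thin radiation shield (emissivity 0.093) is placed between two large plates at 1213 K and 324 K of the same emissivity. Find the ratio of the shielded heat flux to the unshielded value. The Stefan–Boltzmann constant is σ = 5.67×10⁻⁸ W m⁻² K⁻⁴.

With N identical shields there are N+1 = 2 gaps in series, each with the same radiative resistance, so the flux falls to 1/(N+1) of its unshielded value.

ratio ≈ 0.500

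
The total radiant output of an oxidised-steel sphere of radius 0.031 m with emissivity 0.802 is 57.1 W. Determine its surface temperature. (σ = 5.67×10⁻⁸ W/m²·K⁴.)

A = 4πr² = 4π × (0.031)² = 0.0121 m².
From P = εσAT⁴, T = (P / εσA)^(1/4) = (57.1 / (0.802 × 5.67×10⁻⁸ × 0.0121))^(1/4).
T = (1.04×10^11)^(1/4) = 568 K.

T ≈ 568 K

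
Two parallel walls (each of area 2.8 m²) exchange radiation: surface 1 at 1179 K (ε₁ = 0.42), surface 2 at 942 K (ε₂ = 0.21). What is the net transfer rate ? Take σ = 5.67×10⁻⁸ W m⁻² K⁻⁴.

For two large parallel gray plates, q = σ(T₁⁴ − T₂⁴) / (1/ε₁ + 1/ε₂ − 1).
1/ε₁ + 1/ε₂ − 1 = 1/0.42 + 1/0.21 − 1 = 6.143.
T₁⁴ − T₂⁴ = 1.93×10^12 − 7.87×10^11 = 1.14×10^12 K⁴.
q = 5.67×10⁻⁸ × 1.14×10^12 / 6.143 = 10600 W/m².
Q = q·A = 10600 × 2.8 = 29600 W.

Q ≈ 29600 W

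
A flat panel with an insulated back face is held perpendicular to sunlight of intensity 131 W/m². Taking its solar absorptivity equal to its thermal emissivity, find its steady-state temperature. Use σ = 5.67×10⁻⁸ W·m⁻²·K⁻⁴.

T ≈ 219 K

Absorbed flux αS = emitted flux εσT⁴ (one radiating face); with α = ε, T = (S/σ)^(1/4).
T = (131 / 5.67×10⁻⁸)^(1/4) = (2.31×10^9)^(1/4).
T = 219 K.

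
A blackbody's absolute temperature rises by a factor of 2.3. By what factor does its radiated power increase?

factor ≈ 28.0

P ∝ T⁴, so the power scales as (2.3)⁴ = 28.0.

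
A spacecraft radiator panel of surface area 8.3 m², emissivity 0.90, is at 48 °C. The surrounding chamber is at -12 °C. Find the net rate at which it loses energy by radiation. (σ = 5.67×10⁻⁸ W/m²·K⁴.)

Convert: 48 °C = 321 K; -12 °C = 261 K.
Q = εσA(T⁴ − T_s⁴). T⁴ − T_s⁴ = (321)⁴ − (261)⁴ = 1.06×10^10 − 4.64×10^9 = 5.98×10^9 K⁴.
Q = 0.90 × 5.67×10⁻⁸ × 8.30 × 5.98×10^9 = 2530 W.

Q ≈ 2530 W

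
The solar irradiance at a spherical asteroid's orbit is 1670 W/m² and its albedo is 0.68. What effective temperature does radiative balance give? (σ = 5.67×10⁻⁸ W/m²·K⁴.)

T ≈ 220 K

Power absorbed = (1−a)S·πR²; power emitted = 4πR²σT⁴. Equating and cancelling πR²:
T = ((1−a)S / 4σ)^(1/4) = (534 / (4 × 5.67×10⁻⁸))^(1/4) = (2.36×10^9)^(1/4).
T = 220 K.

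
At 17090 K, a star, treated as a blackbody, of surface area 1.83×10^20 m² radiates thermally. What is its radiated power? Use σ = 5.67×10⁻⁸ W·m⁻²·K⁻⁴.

P ≈ 8.85×10^29 W

P = σAT⁴ = 5.67×10⁻⁸ × 1.83×10^20 × (17090)⁴ = 5.67×10⁻⁸ × 1.83×10^20 × 8.53×10^16.
P = 8.85×10^29 W.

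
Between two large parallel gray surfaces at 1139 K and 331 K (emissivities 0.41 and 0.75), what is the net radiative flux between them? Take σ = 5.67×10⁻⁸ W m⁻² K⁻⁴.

q ≈ 34200 W/m²

For two large parallel gray plates, q = σ(T₁⁴ − T₂⁴) / (1/ε₁ + 1/ε₂ − 1).
1/ε₁ + 1/ε₂ − 1 = 1/0.41 + 1/0.75 − 1 = 2.772.
T₁⁴ − T₂⁴ = 1.68×10^12 − 1.20×10^10 = 1.67×10^12 K⁴.
q = 5.67×10⁻⁸ × 1.67×10^12 / 2.772 = 34200 W/m².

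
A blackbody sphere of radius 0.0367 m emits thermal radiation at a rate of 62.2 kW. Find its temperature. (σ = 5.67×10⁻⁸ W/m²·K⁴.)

A = 4πr² = 4π × (0.0367)² = 0.0169 m².
From P = σAT⁴, T = (P / σA)^(1/4) = (62200 / (5.67×10⁻⁸ × 0.0169))^(1/4).
T = (6.48×10^13)^(1/4) = 2840 K.

T ≈ 2840 K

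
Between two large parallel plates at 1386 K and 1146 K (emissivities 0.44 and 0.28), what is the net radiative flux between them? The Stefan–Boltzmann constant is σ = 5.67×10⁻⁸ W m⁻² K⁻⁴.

q ≈ 23000 W/m²

For two large parallel gray plates, q = σ(T₁⁴ − T₂⁴) / (1/ε₁ + 1/ε₂ − 1).
1/ε₁ + 1/ε₂ − 1 = 1/0.44 + 1/0.28 − 1 = 4.844.
T₁⁴ − T₂⁴ = 3.69×10^12 − 1.72×10^12 = 1.97×10^12 K⁴.
q = 5.67×10⁻⁸ × 1.97×10^12 / 4.844 = 23000 W/m².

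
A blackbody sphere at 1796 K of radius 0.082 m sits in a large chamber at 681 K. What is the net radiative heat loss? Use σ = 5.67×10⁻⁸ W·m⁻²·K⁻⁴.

Q ≈ 48800 W

A = 4πr² = 4π × (0.082)² = 0.0845 m².
Q = σA(T⁴ − T_s⁴). T⁴ − T_s⁴ = (1796)⁴ − (681)⁴ = 1.04×10^13 − 2.15×10^11 = 1.02×10^13 K⁴.
Q = 5.67×10⁻⁸ × 0.0845 × 1.02×10^13 = 48800 W.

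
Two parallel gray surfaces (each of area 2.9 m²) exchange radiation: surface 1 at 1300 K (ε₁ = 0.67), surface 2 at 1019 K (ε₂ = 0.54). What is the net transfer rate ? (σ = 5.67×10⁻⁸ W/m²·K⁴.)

For two large parallel gray plates, q = σ(T₁⁴ − T₂⁴) / (1/ε₁ + 1/ε₂ − 1).
1/ε₁ + 1/ε₂ − 1 = 1/0.67 + 1/0.54 − 1 = 2.344.
T₁⁴ − T₂⁴ = 2.86×10^12 − 1.08×10^12 = 1.78×10^12 K⁴.
q = 5.67×10⁻⁸ × 1.78×10^12 / 2.344 = 43000 W/m².
Q = q·A = 43000 × 2.9 = 1.25×10^5 W.

Q ≈ 1.25×10^5 W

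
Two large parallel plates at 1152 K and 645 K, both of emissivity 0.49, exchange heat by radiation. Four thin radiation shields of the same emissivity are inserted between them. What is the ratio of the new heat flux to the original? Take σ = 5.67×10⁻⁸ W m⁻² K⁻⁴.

With N identical shields there are N+1 = 5 gaps in series, each with the same radiative resistance, so the flux falls to 1/(N+1) of its unshielded value.

ratio ≈ 0.200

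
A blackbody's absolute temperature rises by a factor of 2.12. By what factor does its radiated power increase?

P ∝ T⁴, so the power scales as (2.12)⁴ = 20.2.

factor ≈ 20.2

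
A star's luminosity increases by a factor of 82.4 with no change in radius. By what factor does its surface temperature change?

factor ≈ 3.01

P ∝ T⁴ ⇒ T ∝ P^(1/4), so T scales by (82.4)^(1/4) = 3.01.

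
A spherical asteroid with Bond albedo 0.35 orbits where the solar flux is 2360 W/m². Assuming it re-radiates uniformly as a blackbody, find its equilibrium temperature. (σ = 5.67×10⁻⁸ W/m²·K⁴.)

Power absorbed = (1−a)S·πR²; power emitted = 4πR²σT⁴. Equating and cancelling πR²:
T = ((1−a)S / 4σ)^(1/4) = (1530 / (4 × 5.67×10⁻⁸))^(1/4) = (6.76×10^9)^(1/4).
T = 287 K.

T ≈ 287 K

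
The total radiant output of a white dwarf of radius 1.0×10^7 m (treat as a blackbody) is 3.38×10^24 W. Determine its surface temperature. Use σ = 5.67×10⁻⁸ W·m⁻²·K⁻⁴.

A = 4πr² = 4π × (1.0×10^7)² = 1.26×10^15 m².
From P = σAT⁴, T = (P / σA)^(1/4) = (3.38×10^24 / (5.67×10⁻⁸ × 1.26×10^15))^(1/4).
T = (4.74×10^16)^(1/4) = 14800 K.

T ≈ 14800 K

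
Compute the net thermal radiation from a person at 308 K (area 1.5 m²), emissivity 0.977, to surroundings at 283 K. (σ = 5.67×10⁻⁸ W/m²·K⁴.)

Q = εσA(T⁴ − T_s⁴). T⁴ − T_s⁴ = (308)⁴ − (283)⁴ = 9.00×10^9 − 6.41×10^9 = 2.58×10^9 K⁴.
Q = 0.977 × 5.67×10⁻⁸ × 1.50 × 2.58×10^9 = 215 W.

Q ≈ 215 W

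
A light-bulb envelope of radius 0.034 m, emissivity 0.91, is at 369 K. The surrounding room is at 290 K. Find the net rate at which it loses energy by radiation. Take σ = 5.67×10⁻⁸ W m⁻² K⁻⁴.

A = 4πr² = 4π × (0.034)² = 0.0145 m².
Q = εσA(T⁴ − T_s⁴). T⁴ − T_s⁴ = (369)⁴ − (290)⁴ = 1.85×10^10 − 7.07×10^9 = 1.15×10^10 K⁴.
Q = 0.91 × 5.67×10⁻⁸ × 0.0145 × 1.15×10^10 = 8.59 W.

Q ≈ 8.59 W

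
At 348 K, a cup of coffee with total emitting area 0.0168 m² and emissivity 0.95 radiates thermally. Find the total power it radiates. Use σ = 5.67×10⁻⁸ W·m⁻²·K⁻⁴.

Stefan–Boltzmann: P = εσAT⁴ = 0.95 × 5.67×10⁻⁸ × 0.0168 × (348)⁴ = 0.95 × 5.67×10⁻⁸ × 0.0168 × 1.47×10^10.
P = 13.3 W.

P ≈ 13.3 W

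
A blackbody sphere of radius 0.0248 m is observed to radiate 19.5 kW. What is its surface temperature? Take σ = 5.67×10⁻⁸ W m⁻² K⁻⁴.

A = 4πr² = 4π × (0.0248)² = 7.73×10^-3 m².
From P = σAT⁴, T = (P / σA)^(1/4) = (19500 / (5.67×10⁻⁸ × 7.73×10^-3))^(1/4).
T = (4.45×10^13)^(1/4) = 2580 K.

T ≈ 2580 K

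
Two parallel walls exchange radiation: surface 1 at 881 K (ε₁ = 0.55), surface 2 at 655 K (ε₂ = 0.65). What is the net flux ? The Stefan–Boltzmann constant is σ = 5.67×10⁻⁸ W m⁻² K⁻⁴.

For two large parallel gray plates, q = σ(T₁⁴ − T₂⁴) / (1/ε₁ + 1/ε₂ − 1).
1/ε₁ + 1/ε₂ − 1 = 1/0.55 + 1/0.65 − 1 = 2.357.
T₁⁴ − T₂⁴ = 6.02×10^11 − 1.84×10^11 = 4.18×10^11 K⁴.
q = 5.67×10⁻⁸ × 4.18×10^11 / 2.357 = 10100 W/m².

q ≈ 10100 W/m²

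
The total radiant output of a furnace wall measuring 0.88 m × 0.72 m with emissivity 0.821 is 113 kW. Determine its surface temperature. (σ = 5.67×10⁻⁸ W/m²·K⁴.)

T ≈ 1400 K

A = 0.88 × 0.72 = 0.634 m².
From P = εσAT⁴, T = (P / εσA)^(1/4) = (1.13×10^5 / (0.821 × 5.67×10⁻⁸ × 0.634))^(1/4).
T = (3.83×10^12)^(1/4) = 1400 K.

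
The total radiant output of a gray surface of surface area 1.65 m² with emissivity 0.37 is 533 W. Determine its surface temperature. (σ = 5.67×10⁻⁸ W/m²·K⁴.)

From P = εσAT⁴, T = (P / εσA)^(1/4) = (533 / (0.37 × 5.67×10⁻⁸ × 1.65))^(1/4).
T = (1.54×10^10)^(1/4) = 352 K.

T ≈ 352 K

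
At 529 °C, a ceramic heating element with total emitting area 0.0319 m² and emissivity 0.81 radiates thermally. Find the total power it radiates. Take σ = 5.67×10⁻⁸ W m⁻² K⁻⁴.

529 °C = 802 K.
P = εσAT⁴ = 0.81 × 5.67×10⁻⁸ × 0.0319 × (802)⁴ = 0.81 × 5.67×10⁻⁸ × 0.0319 × 4.14×10^11.
P = 606 W.

P ≈ 606 W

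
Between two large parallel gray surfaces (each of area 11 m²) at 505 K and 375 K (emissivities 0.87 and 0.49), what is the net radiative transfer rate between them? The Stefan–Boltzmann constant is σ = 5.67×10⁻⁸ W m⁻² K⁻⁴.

For two large parallel gray plates, q = σ(T₁⁴ − T₂⁴) / (1/ε₁ + 1/ε₂ − 1).
1/ε₁ + 1/ε₂ − 1 = 1/0.87 + 1/0.49 − 1 = 2.190.
T₁⁴ − T₂⁴ = 6.50×10^10 − 1.98×10^10 = 4.53×10^10 K⁴.
q = 5.67×10⁻⁸ × 4.53×10^10 / 2.190 = 1170 W/m².
Q = q·A = 1170 × 11 = 12900 W.

Q ≈ 12900 W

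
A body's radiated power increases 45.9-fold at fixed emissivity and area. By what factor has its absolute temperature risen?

P ∝ T⁴ ⇒ T ∝ P^(1/4), so T scales by (45.9)^(1/4) = 2.60.

factor ≈ 2.60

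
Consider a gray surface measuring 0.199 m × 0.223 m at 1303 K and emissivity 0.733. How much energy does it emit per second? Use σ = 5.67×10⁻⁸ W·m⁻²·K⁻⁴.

P ≈ 5320 W

A = 0.199 × 0.223 = 0.0444 m².
P = εσAT⁴ = 0.733 × 5.67×10⁻⁸ × 0.0444 × (1303)⁴ = 0.733 × 5.67×10⁻⁸ × 0.0444 × 2.88×10^12.
P = 5320 W.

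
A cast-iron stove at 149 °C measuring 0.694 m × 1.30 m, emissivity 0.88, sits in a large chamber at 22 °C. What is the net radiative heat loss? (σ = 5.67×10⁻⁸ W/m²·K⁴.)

Q ≈ 1090 W

A = 0.694 × 1.30 = 0.902 m².
Convert: 149 °C = 422 K; 22 °C = 295 K.
Q = εσA(T⁴ − T_s⁴). T⁴ − T_s⁴ = (422)⁴ − (295)⁴ = 3.17×10^10 − 7.57×10^9 = 2.41×10^10 K⁴.
Q = 0.88 × 5.67×10⁻⁸ × 0.902 × 2.41×10^10 = 1090 W.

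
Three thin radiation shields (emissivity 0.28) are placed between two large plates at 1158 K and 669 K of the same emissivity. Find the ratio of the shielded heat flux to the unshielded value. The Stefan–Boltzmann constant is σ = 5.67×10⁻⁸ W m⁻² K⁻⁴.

ratio ≈ 0.250

With N identical shields there are N+1 = 4 gaps in series, each with the same radiative resistance, so the flux falls to 1/(N+1) of its unshielded value.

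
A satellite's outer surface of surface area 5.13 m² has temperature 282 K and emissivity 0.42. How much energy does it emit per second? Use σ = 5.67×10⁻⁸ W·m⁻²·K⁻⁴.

P ≈ 773 W

P = εσAT⁴ = 0.42 × 5.67×10⁻⁸ × 5.13 × (282)⁴ = 0.42 × 5.67×10⁻⁸ × 5.13 × 6.32×10^9.
P = 773 W.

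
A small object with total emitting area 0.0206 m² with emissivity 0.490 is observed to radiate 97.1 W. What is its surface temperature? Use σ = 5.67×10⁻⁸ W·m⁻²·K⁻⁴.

From P = εσAT⁴, T = (P / εσA)^(1/4) = (97.1 / (0.490 × 5.67×10⁻⁸ × 0.0206))^(1/4).
T = (1.70×10^11)^(1/4) = 642 K.

T ≈ 642 K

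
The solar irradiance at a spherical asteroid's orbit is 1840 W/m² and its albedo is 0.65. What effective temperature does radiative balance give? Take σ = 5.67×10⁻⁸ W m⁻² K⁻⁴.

Power absorbed = (1−a)S·πR²; power emitted = 4πR²σT⁴. Equating and cancelling πR²:
T = ((1−a)S / 4σ)^(1/4) = (644 / (4 × 5.67×10⁻⁸))^(1/4) = (2.84×10^9)^(1/4).
T = 231 K.

T ≈ 231 K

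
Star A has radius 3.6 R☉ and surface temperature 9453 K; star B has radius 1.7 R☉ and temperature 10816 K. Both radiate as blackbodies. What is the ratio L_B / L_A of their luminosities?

L = 4πR²σT⁴ ∝ R²T⁴, so L_B/L_A = (1.7/3.6)² × (10816/9453)⁴ = 0.223 × 1.71 = 0.382.

L_B/L_A ≈ 0.382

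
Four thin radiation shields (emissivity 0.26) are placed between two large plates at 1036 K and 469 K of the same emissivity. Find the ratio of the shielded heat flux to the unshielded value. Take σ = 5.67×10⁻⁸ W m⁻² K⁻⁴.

ratio ≈ 0.200

With N identical shields there are N+1 = 5 gaps in series, each with the same radiative resistance, so the flux falls to 1/(N+1) of its unshielded value.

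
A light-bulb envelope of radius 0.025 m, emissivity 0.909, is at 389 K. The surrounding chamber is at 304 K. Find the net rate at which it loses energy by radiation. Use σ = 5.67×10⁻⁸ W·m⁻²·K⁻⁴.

Q ≈ 5.81 W

A = 4πr² = 4π × (0.025)² = 7.85×10^-3 m².
Q = εσA(T⁴ − T_s⁴). T⁴ − T_s⁴ = (389)⁴ − (304)⁴ = 2.29×10^10 − 8.54×10^9 = 1.44×10^10 K⁴.
Q = 0.909 × 5.67×10⁻⁸ × 7.85×10^-3 × 1.44×10^10 = 5.81 W.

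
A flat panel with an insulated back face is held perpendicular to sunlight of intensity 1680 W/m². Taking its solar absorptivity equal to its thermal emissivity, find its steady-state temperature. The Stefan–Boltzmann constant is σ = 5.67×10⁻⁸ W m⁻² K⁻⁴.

T ≈ 415 K

Absorbed flux αS = emitted flux εσT⁴ (one radiating face); with α = ε, T = (S/σ)^(1/4).
T = (1680 / 5.67×10⁻⁸)^(1/4) = (2.96×10^10)^(1/4).
T = 415 K.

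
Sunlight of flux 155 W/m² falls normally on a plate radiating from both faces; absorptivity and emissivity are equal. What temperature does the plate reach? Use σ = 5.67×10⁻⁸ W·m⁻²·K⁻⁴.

Absorbed flux αS = emitted flux 2εσT⁴ per unit area; with α = ε this gives T = (S/2σ)^(1/4).
T = (155 / (2 × 5.67×10⁻⁸))^(1/4) = (1.37×10^9)^(1/4).
T = 192 K.

T ≈ 192 K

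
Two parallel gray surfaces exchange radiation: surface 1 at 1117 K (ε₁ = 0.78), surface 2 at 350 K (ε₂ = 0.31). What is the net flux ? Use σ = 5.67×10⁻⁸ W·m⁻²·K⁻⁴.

q ≈ 24900 W/m²

For two large parallel gray plates, q = σ(T₁⁴ − T₂⁴) / (1/ε₁ + 1/ε₂ − 1).
1/ε₁ + 1/ε₂ − 1 = 1/0.78 + 1/0.31 − 1 = 3.508.
T₁⁴ − T₂⁴ = 1.56×10^12 − 1.50×10^10 = 1.54×10^12 K⁴.
q = 5.67×10⁻⁸ × 1.54×10^12 / 3.508 = 24900 W/m².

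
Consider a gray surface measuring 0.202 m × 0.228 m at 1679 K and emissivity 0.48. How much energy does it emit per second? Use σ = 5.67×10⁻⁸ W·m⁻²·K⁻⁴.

A = 0.202 × 0.228 = 0.0461 m².
P = εσAT⁴ = 0.48 × 5.67×10⁻⁸ × 0.0461 × (1679)⁴ = 0.48 × 5.67×10⁻⁸ × 0.0461 × 7.95×10^12.
P = 9960 W.

P ≈ 9960 W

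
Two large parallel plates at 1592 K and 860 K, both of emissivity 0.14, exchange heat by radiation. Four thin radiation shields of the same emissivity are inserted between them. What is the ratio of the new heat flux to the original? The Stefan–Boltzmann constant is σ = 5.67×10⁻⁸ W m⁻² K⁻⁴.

ratio ≈ 0.200

With N identical shields there are N+1 = 5 gaps in series, each with the same radiative resistance, so the flux falls to 1/(N+1) of its unshielded value.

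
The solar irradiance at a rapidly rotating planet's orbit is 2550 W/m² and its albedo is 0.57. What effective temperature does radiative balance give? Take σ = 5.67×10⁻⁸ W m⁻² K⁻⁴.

T ≈ 264 K

Power absorbed = (1−a)S·πR²; power emitted = 4πR²σT⁴. Equating and cancelling πR²:
T = ((1−a)S / 4σ)^(1/4) = (1100 / (4 × 5.67×10⁻⁸))^(1/4) = (4.83×10^9)^(1/4).
T = 264 K.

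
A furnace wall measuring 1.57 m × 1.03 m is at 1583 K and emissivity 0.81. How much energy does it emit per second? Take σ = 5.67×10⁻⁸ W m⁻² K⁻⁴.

A = 1.57 × 1.03 = 1.62 m².
Stefan–Boltzmann: P = εσAT⁴ = 0.81 × 5.67×10⁻⁸ × 1.62 × (1583)⁴ = 0.81 × 5.67×10⁻⁸ × 1.62 × 6.28×10^12.
P = 4.66×10^5 W.

P ≈ 4.66×10^5 W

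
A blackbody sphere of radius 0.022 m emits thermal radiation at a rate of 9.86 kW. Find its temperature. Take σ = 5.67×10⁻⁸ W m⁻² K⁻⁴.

T ≈ 2310 K

A = 4πr² = 4π × (0.022)² = 6.08×10^-3 m².
From P = σAT⁴, T = (P / σA)^(1/4) = (9860 / (5.67×10⁻⁸ × 6.08×10^-3))^(1/4).
T = (2.86×10^13)^(1/4) = 2310 K.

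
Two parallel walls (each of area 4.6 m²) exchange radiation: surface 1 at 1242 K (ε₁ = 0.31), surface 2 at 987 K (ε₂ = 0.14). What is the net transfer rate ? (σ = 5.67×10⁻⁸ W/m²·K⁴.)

Q ≈ 39800 W

For two large parallel gray plates, q = σ(T₁⁴ − T₂⁴) / (1/ε₁ + 1/ε₂ − 1).
1/ε₁ + 1/ε₂ − 1 = 1/0.31 + 1/0.14 − 1 = 9.369.
T₁⁴ − T₂⁴ = 2.38×10^12 − 9.49×10^11 = 1.43×10^12 K⁴.
q = 5.67×10⁻⁸ × 1.43×10^12 / 9.369 = 8660 W/m².
Q = q·A = 8660 × 4.6 = 39800 W.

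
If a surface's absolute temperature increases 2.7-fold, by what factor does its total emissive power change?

factor ≈ 53.1

P ∝ T⁴, so the power scales as (2.7)⁴ = 53.1.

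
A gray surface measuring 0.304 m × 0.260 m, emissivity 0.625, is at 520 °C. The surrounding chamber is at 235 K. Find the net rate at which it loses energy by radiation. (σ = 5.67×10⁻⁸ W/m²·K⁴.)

A = 0.304 × 0.260 = 0.0790 m².
Convert: 520 °C = 793 K.
Q = εσA(T⁴ − T_s⁴). T⁴ − T_s⁴ = (793)⁴ − (235)⁴ = 3.95×10^11 − 3.05×10^9 = 3.92×10^11 K⁴.
Q = 0.625 × 5.67×10⁻⁸ × 0.0790 × 3.92×10^11 = 1100 W.

Q ≈ 1100 W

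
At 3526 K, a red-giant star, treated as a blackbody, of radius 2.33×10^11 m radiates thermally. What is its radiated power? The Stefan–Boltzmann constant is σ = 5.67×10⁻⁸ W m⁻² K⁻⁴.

P ≈ 5.98×10^30 W

A = 4πr² = 4π × (2.33×10^11)² = 6.82×10^23 m².
P = σAT⁴ = 5.67×10⁻⁸ × 6.82×10^23 × (3526)⁴ = 5.67×10⁻⁸ × 6.82×10^23 × 1.55×10^14.
P = 5.98×10^30 W.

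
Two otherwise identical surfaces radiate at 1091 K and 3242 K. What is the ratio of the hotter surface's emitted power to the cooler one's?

P ∝ T⁴, so the ratio is (3242/1091)⁴ = (2.972)⁴ = 78.0.

ratio ≈ 78.0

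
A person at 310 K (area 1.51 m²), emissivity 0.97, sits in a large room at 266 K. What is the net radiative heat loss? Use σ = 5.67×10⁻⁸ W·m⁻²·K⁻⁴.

Q ≈ 351 W

Q = εσA(T⁴ − T_s⁴). T⁴ − T_s⁴ = (310)⁴ − (266)⁴ = 9.24×10^9 − 5.01×10^9 = 4.23×10^9 K⁴.
Q = 0.97 × 5.67×10⁻⁸ × 1.51 × 4.23×10^9 = 351 W.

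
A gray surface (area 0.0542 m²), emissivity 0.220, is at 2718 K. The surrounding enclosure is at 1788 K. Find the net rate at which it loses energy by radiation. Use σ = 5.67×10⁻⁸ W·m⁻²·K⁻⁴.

Q = εσA(T⁴ − T_s⁴). T⁴ − T_s⁴ = (2718)⁴ − (1788)⁴ = 5.46×10^13 − 1.02×10^13 = 4.44×10^13 K⁴.
Q = 0.220 × 5.67×10⁻⁸ × 0.0542 × 4.44×10^13 = 30000 W.

Q ≈ 30000 W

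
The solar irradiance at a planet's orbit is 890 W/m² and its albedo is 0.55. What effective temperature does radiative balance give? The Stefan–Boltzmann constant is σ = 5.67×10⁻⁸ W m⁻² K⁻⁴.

Power absorbed = (1−a)S·πR²; power emitted = 4πR²σT⁴. Equating and cancelling πR²:
T = ((1−a)S / 4σ)^(1/4) = (400 / (4 × 5.67×10⁻⁸))^(1/4) = (1.77×10^9)^(1/4).
T = 205 K.

T ≈ 205 K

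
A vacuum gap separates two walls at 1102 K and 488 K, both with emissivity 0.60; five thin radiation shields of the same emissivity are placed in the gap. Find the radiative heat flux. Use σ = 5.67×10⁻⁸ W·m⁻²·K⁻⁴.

Each of the 6 gaps contributes resistance (2/ε − 1) = 2/0.60 − 1 = 2.333; total = 14.00.
q = σ(T₁⁴ − T₂⁴) / 14.00 = 5.67×10⁻⁸ × 1.42×10^12 / 14.00 = 5740 W/m².

q ≈ 5740 W/m²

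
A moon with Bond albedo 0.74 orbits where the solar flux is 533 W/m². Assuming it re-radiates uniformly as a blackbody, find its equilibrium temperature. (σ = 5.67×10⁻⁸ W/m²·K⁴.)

Power absorbed = (1−a)S·πR²; power emitted = 4πR²σT⁴. Equating and cancelling πR²:
T = ((1−a)S / 4σ)^(1/4) = (139 / (4 × 5.67×10⁻⁸))^(1/4) = (6.11×10^8)^(1/4).
T = 157 K.

T ≈ 157 K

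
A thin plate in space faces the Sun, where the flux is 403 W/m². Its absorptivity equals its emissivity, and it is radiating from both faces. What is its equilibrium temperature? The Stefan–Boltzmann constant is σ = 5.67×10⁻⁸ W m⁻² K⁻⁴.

Absorbed flux αS = emitted flux 2εσT⁴ per unit area; with α = ε this gives T = (S/2σ)^(1/4).
T = (403 / (2 × 5.67×10⁻⁸))^(1/4) = (3.55×10^9)^(1/4).
T = 244 K.

T ≈ 244 K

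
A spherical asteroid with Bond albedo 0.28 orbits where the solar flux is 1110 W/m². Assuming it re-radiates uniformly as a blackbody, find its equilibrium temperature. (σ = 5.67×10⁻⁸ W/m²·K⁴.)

Power absorbed = (1−a)S·πR²; power emitted = 4πR²σT⁴. Equating and cancelling πR²:
T = ((1−a)S / 4σ)^(1/4) = (799 / (4 × 5.67×10⁻⁸))^(1/4) = (3.52×10^9)^(1/4).
T = 244 K.

T ≈ 244 K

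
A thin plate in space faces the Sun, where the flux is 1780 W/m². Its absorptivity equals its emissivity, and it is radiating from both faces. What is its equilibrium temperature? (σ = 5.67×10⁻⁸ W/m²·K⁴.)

Absorbed flux αS = emitted flux 2εσT⁴ per unit area; with α = ε this gives T = (S/2σ)^(1/4).
T = (1780 / (2 × 5.67×10⁻⁸))^(1/4) = (1.57×10^10)^(1/4).
T = 354 K.

T ≈ 354 K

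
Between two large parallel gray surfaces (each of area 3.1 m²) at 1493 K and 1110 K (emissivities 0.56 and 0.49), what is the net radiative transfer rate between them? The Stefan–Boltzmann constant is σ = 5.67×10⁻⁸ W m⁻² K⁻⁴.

Q ≈ 2.15×10^5 W

For two large parallel gray plates, q = σ(T₁⁴ − T₂⁴) / (1/ε₁ + 1/ε₂ − 1).
1/ε₁ + 1/ε₂ − 1 = 1/0.56 + 1/0.49 − 1 = 2.827.
T₁⁴ − T₂⁴ = 4.97×10^12 − 1.52×10^12 = 3.45×10^12 K⁴.
q = 5.67×10⁻⁸ × 3.45×10^12 / 2.827 = 69200 W/m².
Q = q·A = 69200 × 3.1 = 2.15×10^5 W.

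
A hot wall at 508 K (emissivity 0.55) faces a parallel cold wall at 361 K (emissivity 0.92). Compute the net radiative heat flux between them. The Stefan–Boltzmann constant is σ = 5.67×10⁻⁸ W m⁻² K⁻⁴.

q ≈ 1480 W/m²

For two large parallel gray plates, q = σ(T₁⁴ − T₂⁴) / (1/ε₁ + 1/ε₂ − 1).
1/ε₁ + 1/ε₂ − 1 = 1/0.55 + 1/0.92 − 1 = 1.905.
T₁⁴ − T₂⁴ = 6.66×10^10 − 1.70×10^10 = 4.96×10^10 K⁴.
q = 5.67×10⁻⁸ × 4.96×10^10 / 1.905 = 1480 W/m².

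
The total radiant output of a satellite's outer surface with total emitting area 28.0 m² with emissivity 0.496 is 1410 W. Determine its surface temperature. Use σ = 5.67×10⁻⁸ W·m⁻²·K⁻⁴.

T ≈ 206 K

From P = εσAT⁴, T = (P / εσA)^(1/4) = (1410 / (0.496 × 5.67×10⁻⁸ × 28.0))^(1/4).
T = (1.79×10^9)^(1/4) = 206 K.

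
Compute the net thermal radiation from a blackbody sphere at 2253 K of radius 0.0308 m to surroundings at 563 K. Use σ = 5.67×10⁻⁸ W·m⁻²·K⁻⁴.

A = 4πr² = 4π × (0.0308)² = 0.0119 m².
Q = σA(T⁴ − T_s⁴). T⁴ − T_s⁴ = (2253)⁴ − (563)⁴ = 2.58×10^13 − 1.00×10^11 = 2.57×10^13 K⁴.
Q = 5.67×10⁻⁸ × 0.0119 × 2.57×10^13 = 17300 W.

Q ≈ 17300 W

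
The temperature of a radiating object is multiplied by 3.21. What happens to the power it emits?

factor ≈ 106

P ∝ T⁴, so the power scales as (3.21)⁴ = 106.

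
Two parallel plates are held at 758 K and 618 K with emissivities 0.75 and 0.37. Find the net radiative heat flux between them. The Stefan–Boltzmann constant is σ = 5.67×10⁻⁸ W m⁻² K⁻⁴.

For two large parallel gray plates, q = σ(T₁⁴ − T₂⁴) / (1/ε₁ + 1/ε₂ − 1).
1/ε₁ + 1/ε₂ − 1 = 1/0.75 + 1/0.37 − 1 = 3.036.
T₁⁴ − T₂⁴ = 3.30×10^11 − 1.46×10^11 = 1.84×10^11 K⁴.
q = 5.67×10⁻⁸ × 1.84×10^11 / 3.036 = 3440 W/m².

q ≈ 3440 W/m²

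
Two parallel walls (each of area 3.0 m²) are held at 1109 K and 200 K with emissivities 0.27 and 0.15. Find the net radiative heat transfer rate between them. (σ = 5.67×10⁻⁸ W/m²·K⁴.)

Q ≈ 27400 W

For two large parallel gray plates, q = σ(T₁⁴ − T₂⁴) / (1/ε₁ + 1/ε₂ − 1).
1/ε₁ + 1/ε₂ − 1 = 1/0.27 + 1/0.15 − 1 = 9.370.
T₁⁴ − T₂⁴ = 1.51×10^12 − 1.60×10^9 = 1.51×10^12 K⁴.
q = 5.67×10⁻⁸ × 1.51×10^12 / 9.370 = 9140 W/m².
Q = q·A = 9140 × 3.0 = 27400 W.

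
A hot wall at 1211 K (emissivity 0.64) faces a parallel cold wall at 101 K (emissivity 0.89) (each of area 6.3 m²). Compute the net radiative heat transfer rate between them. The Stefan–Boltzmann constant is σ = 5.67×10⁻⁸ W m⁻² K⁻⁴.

For two large parallel gray plates, q = σ(T₁⁴ − T₂⁴) / (1/ε₁ + 1/ε₂ − 1).
1/ε₁ + 1/ε₂ − 1 = 1/0.64 + 1/0.89 − 1 = 1.686.
T₁⁴ − T₂⁴ = 2.15×10^12 − 1.04×10^8 = 2.15×10^12 K⁴.
q = 5.67×10⁻⁸ × 2.15×10^12 / 1.686 = 72300 W/m².
Q = q·A = 72300 × 6.3 = 4.56×10^5 W.

Q ≈ 4.56×10^5 W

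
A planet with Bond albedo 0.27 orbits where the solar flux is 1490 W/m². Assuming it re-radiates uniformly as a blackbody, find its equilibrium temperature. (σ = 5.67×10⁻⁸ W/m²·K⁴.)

T ≈ 263 K

Power absorbed = (1−a)S·πR²; power emitted = 4πR²σT⁴. Equating and cancelling πR²:
T = ((1−a)S / 4σ)^(1/4) = (1090 / (4 × 5.67×10⁻⁸))^(1/4) = (4.80×10^9)^(1/4).
T = 263 K.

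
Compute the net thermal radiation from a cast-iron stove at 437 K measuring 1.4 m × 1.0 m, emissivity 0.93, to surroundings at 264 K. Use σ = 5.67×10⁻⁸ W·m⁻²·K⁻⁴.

Q ≈ 2330 W

A = 1.4 × 1.0 = 1.40 m².
Q = εσA(T⁴ − T_s⁴). T⁴ − T_s⁴ = (437)⁴ − (264)⁴ = 3.65×10^10 − 4.86×10^9 = 3.16×10^10 K⁴.
Q = 0.93 × 5.67×10⁻⁸ × 1.40 × 3.16×10^10 = 2330 W.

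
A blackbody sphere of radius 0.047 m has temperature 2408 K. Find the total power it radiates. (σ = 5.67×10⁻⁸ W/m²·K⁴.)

A = 4πr² = 4π × (0.047)² = 0.0278 m².
P = σAT⁴ = 5.67×10⁻⁸ × 0.0278 × (2408)⁴ = 5.67×10⁻⁸ × 0.0278 × 3.36×10^13.
P = 52900 W.

P ≈ 52900 W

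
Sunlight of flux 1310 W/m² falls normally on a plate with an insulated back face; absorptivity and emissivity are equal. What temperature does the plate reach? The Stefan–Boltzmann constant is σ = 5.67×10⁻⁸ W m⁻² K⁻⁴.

Absorbed flux αS = emitted flux εσT⁴ (one radiating face); with α = ε, T = (S/σ)^(1/4).
T = (1310 / 5.67×10⁻⁸)^(1/4) = (2.31×10^10)^(1/4).
T = 390 K.

T ≈ 390 K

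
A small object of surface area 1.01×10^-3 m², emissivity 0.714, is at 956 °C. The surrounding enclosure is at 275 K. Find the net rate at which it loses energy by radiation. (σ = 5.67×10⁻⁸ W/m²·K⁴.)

Convert: 956 °C = 1229 K.
Q = εσA(T⁴ − T_s⁴). T⁴ − T_s⁴ = (1229)⁴ − (275)⁴ = 2.28×10^12 − 5.72×10^9 = 2.28×10^12 K⁴.
Q = 0.714 × 5.67×10⁻⁸ × 1.01×10^-3 × 2.28×10^12 = 93.1 W.

Q ≈ 93.1 W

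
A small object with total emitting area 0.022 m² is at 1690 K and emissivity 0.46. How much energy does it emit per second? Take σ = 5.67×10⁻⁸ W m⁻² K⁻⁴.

P = εσAT⁴ = 0.46 × 5.67×10⁻⁸ × 0.0220 × (1690)⁴ = 0.46 × 5.67×10⁻⁸ × 0.0220 × 8.16×10^12.
P = 4680 W.

P ≈ 4680 W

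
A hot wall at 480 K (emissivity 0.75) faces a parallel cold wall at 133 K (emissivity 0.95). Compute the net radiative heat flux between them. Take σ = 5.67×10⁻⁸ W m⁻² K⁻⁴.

For two large parallel gray plates, q = σ(T₁⁴ − T₂⁴) / (1/ε₁ + 1/ε₂ − 1).
1/ε₁ + 1/ε₂ − 1 = 1/0.75 + 1/0.95 − 1 = 1.386.
T₁⁴ − T₂⁴ = 5.31×10^10 − 3.13×10^8 = 5.28×10^10 K⁴.
q = 5.67×10⁻⁸ × 5.28×10^10 / 1.386 = 2160 W/m².

q ≈ 2160 W/m²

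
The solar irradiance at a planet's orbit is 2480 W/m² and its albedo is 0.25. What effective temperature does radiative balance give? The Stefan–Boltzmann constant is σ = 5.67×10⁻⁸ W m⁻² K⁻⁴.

Power absorbed = (1−a)S·πR²; power emitted = 4πR²σT⁴. Equating and cancelling πR²:
T = ((1−a)S / 4σ)^(1/4) = (1860 / (4 × 5.67×10⁻⁸))^(1/4) = (8.20×10^9)^(1/4).
T = 301 K.

T ≈ 301 K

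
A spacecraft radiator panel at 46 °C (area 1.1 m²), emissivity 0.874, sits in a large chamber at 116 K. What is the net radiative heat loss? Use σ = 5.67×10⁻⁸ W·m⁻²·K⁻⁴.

Convert: 46 °C = 319 K.
Q = εσA(T⁴ − T_s⁴). T⁴ − T_s⁴ = (319)⁴ − (116)⁴ = 1.04×10^10 − 1.81×10^8 = 1.02×10^10 K⁴.
Q = 0.874 × 5.67×10⁻⁸ × 1.10 × 1.02×10^10 = 555 W.

Q ≈ 555 W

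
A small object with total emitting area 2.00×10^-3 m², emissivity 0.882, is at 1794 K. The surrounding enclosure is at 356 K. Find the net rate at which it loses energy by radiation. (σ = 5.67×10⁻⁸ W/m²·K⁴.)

Q ≈ 1030 W

Q = εσA(T⁴ − T_s⁴). T⁴ − T_s⁴ = (1794)⁴ − (356)⁴ = 1.04×10^13 − 1.61×10^10 = 1.03×10^13 K⁴.
Q = 0.882 × 5.67×10⁻⁸ × 2.00×10^-3 × 1.03×10^13 = 1030 W.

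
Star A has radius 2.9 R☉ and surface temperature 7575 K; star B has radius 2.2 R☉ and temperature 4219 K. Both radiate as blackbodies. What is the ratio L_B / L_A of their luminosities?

L_B/L_A ≈ 0.0554

L = 4πR²σT⁴ ∝ R²T⁴, so L_B/L_A = (2.2/2.9)² × (4219/7575)⁴ = 0.576 × 0.0962 = 0.0554.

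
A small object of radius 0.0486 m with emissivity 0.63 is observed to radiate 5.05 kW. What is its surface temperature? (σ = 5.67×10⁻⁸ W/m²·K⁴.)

A = 4πr² = 4π × (0.0486)² = 0.0297 m².
From P = εσAT⁴, T = (P / εσA)^(1/4) = (5050 / (0.63 × 5.67×10⁻⁸ × 0.0297))^(1/4).
T = (4.76×10^12)^(1/4) = 1480 K.

T ≈ 1480 K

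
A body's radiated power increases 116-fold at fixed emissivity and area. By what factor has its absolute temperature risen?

factor ≈ 3.28

P ∝ T⁴ ⇒ T ∝ P^(1/4), so T scales by (116)^(1/4) = 3.28.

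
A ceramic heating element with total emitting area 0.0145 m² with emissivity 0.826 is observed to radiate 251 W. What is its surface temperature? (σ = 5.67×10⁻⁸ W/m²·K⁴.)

From P = εσAT⁴, T = (P / εσA)^(1/4) = (251 / (0.826 × 5.67×10⁻⁸ × 0.0145))^(1/4).
T = (3.70×10^11)^(1/4) = 780 K.

T ≈ 780 K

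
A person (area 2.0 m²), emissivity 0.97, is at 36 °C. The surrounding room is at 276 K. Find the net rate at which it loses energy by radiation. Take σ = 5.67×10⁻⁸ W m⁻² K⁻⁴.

Q ≈ 365 W

Convert: 36 °C = 309 K.
Q = εσA(T⁴ − T_s⁴). T⁴ − T_s⁴ = (309)⁴ − (276)⁴ = 9.12×10^9 − 5.80×10^9 = 3.31×10^9 K⁴.
Q = 0.97 × 5.67×10⁻⁸ × 2.00 × 3.31×10^9 = 365 W.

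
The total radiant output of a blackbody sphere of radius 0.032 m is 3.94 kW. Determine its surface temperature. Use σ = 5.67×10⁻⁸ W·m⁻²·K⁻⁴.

A = 4πr² = 4π × (0.032)² = 0.0129 m².
From P = σAT⁴, T = (P / σA)^(1/4) = (3940 / (5.67×10⁻⁸ × 0.0129))^(1/4).
T = (5.40×10^12)^(1/4) = 1520 K.

T ≈ 1520 K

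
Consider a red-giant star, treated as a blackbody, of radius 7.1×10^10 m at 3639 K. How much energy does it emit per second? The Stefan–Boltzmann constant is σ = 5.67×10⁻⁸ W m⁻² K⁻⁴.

P ≈ 6.30×10^29 W

A = 4πr² = 4π × (7.1×10^10)² = 6.33×10^22 m².
P = σAT⁴ = 5.67×10⁻⁸ × 6.33×10^22 × (3639)⁴ = 5.67×10⁻⁸ × 6.33×10^22 × 1.75×10^14.
P = 6.30×10^29 W.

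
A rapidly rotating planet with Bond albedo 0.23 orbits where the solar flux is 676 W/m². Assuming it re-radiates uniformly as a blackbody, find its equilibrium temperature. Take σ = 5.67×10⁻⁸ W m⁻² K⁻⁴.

Power absorbed = (1−a)S·πR²; power emitted = 4πR²σT⁴. Equating and cancelling πR²:
T = ((1−a)S / 4σ)^(1/4) = (521 / (4 × 5.67×10⁻⁸))^(1/4) = (2.30×10^9)^(1/4).
T = 219 K.

T ≈ 219 K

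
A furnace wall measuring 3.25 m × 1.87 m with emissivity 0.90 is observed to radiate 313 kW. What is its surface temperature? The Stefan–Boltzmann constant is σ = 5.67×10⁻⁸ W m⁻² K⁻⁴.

A = 3.25 × 1.87 = 6.08 m².
From P = εσAT⁴, T = (P / εσA)^(1/4) = (3.13×10^5 / (0.90 × 5.67×10⁻⁸ × 6.08))^(1/4).
T = (1.01×10^12)^(1/4) = 1000 K.

T ≈ 1000 K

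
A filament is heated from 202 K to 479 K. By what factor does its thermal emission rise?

ratio ≈ 31.6

P ∝ T⁴, so the ratio is (479/202)⁴ = (2.371)⁴ = 31.6.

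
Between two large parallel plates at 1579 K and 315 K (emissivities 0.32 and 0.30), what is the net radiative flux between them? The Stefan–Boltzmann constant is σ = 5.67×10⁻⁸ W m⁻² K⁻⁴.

q ≈ 64500 W/m²

For two large parallel gray plates, q = σ(T₁⁴ − T₂⁴) / (1/ε₁ + 1/ε₂ − 1).
1/ε₁ + 1/ε₂ − 1 = 1/0.32 + 1/0.30 − 1 = 5.458.
T₁⁴ − T₂⁴ = 6.22×10^12 − 9.85×10^9 = 6.21×10^12 K⁴.
q = 5.67×10⁻⁸ × 6.21×10^12 / 5.458 = 64500 W/m².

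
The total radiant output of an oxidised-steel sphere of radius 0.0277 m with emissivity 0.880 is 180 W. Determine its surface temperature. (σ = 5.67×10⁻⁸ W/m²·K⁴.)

T ≈ 782 K

A = 4πr² = 4π × (0.0277)² = 9.64×10^-3 m².
From P = εσAT⁴, T = (P / εσA)^(1/4) = (180 / (0.880 × 5.67×10⁻⁸ × 9.64×10^-3))^(1/4).
T = (3.74×10^11)^(1/4) = 782 K.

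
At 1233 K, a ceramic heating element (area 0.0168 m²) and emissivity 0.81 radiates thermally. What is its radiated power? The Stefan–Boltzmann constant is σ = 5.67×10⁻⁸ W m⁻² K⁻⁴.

P ≈ 1780 W

Stefan–Boltzmann: P = εσAT⁴ = 0.81 × 5.67×10⁻⁸ × 0.0168 × (1233)⁴ = 0.81 × 5.67×10⁻⁸ × 0.0168 × 2.31×10^12.
P = 1780 W.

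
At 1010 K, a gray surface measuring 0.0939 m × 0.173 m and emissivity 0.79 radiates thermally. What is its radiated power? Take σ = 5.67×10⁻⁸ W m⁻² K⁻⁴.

P ≈ 757 W

A = 0.0939 × 0.173 = 0.0162 m².
P = εσAT⁴ = 0.79 × 5.67×10⁻⁸ × 0.0162 × (1010)⁴ = 0.79 × 5.67×10⁻⁸ × 0.0162 × 1.04×10^12.
P = 757 W.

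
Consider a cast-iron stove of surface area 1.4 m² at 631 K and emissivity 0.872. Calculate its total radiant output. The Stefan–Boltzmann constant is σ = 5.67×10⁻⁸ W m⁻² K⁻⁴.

P = εσAT⁴ = 0.872 × 5.67×10⁻⁸ × 1.40 × (631)⁴ = 0.872 × 5.67×10⁻⁸ × 1.40 × 1.59×10^11.
P = 11000 W.

P ≈ 11000 W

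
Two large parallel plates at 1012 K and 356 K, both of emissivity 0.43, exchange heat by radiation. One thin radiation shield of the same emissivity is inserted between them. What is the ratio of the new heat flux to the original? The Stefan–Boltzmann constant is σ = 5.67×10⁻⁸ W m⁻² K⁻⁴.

ratio ≈ 0.500

With N identical shields there are N+1 = 2 gaps in series, each with the same radiative resistance, so the flux falls to 1/(N+1) of its unshielded value.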